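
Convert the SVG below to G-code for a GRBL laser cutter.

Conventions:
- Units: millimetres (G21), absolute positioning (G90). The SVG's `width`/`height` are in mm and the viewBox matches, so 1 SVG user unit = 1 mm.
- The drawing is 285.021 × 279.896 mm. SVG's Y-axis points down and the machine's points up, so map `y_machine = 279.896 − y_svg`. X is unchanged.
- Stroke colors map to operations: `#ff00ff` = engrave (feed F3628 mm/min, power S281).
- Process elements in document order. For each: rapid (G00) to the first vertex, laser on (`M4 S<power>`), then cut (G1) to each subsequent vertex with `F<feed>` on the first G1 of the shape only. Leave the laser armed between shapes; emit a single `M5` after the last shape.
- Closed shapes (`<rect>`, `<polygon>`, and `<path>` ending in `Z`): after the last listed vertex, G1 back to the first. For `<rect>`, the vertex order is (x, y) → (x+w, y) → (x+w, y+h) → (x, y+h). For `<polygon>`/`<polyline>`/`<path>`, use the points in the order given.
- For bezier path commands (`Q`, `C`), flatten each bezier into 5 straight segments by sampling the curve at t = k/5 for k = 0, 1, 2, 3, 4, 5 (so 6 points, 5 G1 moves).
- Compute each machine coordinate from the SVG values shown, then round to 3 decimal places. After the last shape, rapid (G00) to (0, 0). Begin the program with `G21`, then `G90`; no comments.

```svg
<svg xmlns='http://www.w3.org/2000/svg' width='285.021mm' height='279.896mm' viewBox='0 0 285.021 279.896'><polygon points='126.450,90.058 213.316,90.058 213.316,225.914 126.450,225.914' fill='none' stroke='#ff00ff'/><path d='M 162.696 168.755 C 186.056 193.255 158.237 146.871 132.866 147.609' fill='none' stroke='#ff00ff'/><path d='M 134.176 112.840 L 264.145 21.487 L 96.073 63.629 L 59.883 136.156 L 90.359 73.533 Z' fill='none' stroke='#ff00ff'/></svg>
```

G21
G90
G00 X126.450 Y189.838
M4 S281
G1 X213.316 Y189.838 F3628
G1 X213.316 Y53.982
G1 X126.450 Y53.982
G1 X126.450 Y189.838
G00 X162.696 Y111.141
M4 S281
G1 X171.000 Y104.003 F3628
G1 X169.594 Y108.213
G1 X161.054 Y118.106
G1 X147.953 Y128.019
G1 X132.866 Y132.287
G00 X134.176 Y167.056
M4 S281
G1 X264.145 Y258.409 F3628
G1 X96.073 Y216.267
G1 X59.883 Y143.740
G1 X90.359 Y206.363
G1 X134.176 Y167.056
M5
G00 X0.000 Y0.000

1 u = 1 mm; y_m = 279.896 − y.

[1] `<polygon>` rectangle, #ff00ff→engrave S281 F3628: (126.450,189.838) → (213.316,189.838) → (213.316,53.982) → (126.450,53.982) → (126.450,189.838) (closed)

[2] `<path>` cubic bezier, #ff00ff→engrave S281 F3628: (162.696,111.141) → (171.000,104.003) → (169.594,108.213) → (161.054,118.106) → (147.953,128.019) → (132.866,132.287)

[3] `<path>` closed polygon, #ff00ff→engrave S281 F3628: (134.176,167.056) → (264.145,258.409) → (96.073,216.267) → (59.883,143.740) → (90.359,206.363) → (134.176,167.056) (closed)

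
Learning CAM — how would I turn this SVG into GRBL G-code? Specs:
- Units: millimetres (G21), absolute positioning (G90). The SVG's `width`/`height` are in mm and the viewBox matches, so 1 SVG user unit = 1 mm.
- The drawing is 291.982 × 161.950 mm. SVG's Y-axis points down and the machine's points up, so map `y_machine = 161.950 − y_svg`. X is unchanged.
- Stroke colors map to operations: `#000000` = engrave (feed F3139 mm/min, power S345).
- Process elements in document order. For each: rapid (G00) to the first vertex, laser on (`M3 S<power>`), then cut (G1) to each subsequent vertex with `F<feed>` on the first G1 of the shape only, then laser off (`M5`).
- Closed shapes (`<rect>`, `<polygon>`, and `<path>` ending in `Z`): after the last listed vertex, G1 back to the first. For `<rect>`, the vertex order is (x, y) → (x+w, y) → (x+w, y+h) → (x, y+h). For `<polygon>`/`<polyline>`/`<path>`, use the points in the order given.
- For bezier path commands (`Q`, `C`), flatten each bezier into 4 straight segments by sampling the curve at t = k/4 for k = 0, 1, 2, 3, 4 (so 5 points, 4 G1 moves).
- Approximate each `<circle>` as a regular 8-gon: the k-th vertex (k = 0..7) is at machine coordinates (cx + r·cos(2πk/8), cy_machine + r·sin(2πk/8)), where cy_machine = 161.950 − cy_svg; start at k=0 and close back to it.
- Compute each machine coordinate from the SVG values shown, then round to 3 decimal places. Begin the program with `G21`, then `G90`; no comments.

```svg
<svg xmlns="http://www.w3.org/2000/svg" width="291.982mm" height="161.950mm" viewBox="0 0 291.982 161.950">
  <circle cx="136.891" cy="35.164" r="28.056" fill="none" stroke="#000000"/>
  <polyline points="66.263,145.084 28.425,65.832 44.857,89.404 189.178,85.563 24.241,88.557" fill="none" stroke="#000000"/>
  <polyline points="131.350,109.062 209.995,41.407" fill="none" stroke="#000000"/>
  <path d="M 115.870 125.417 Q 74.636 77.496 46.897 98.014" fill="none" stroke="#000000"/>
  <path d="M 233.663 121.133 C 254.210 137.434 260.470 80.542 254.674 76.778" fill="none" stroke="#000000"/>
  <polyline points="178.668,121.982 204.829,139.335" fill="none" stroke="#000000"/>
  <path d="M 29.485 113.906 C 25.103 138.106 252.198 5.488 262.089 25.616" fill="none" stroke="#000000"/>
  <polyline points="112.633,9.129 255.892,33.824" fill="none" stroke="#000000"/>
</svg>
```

1 u = 1 mm; y_m = 161.950 − y.

[1] `<circle>` circle, #000000→engrave S345 F3139: (164.947,126.786) → (156.730,146.625) → (136.891,154.842) → (117.052,146.625) → (108.835,126.786) → (117.052,106.947) → (136.891,98.730) → (156.730,106.947) → (164.947,126.786) (closed)

[2] `<polyline>` open polyline, #000000→engrave S345 F3139: (66.263,16.866) → (28.425,96.118) → (44.857,72.546) → (189.178,76.387) → (24.241,73.393)

[3] `<polyline>` line segment, #000000→engrave S345 F3139: (131.350,52.888) → (209.995,120.543)

[4] `<path>` quadratic bezier, #000000→engrave S345 F3139: (115.870,36.533) → (96.096,56.216) → (78.010,67.344) → (61.610,69.918) → (46.897,63.936)

[5] `<path>` cubic bezier, #000000→engrave S345 F3139: (233.663,40.817) → (246.429,40.341) → (254.047,55.470) → (256.726,74.361) → (254.674,85.172)

[6] `<polyline>` line segment, #000000→engrave S345 F3139: (178.668,39.968) → (204.829,22.615)

[7] `<path>` cubic bezier, #000000→engrave S345 F3139: (29.485,48.044) → (62.590,54.460) → (140.435,90.662) → (220.956,127.627) → (262.089,136.334)

[8] `<polyline>` line segment, #000000→engrave S345 F3139: (112.633,152.821) → (255.892,128.126)

G21
G90
G00 X164.947 Y126.786
M3 S345
G1 X156.730 Y146.625 F3139
G1 X136.891 Y154.842
G1 X117.052 Y146.625
G1 X108.835 Y126.786
G1 X117.052 Y106.947
G1 X136.891 Y98.730
G1 X156.730 Y106.947
G1 X164.947 Y126.786
M5
G00 X66.263 Y16.866
M3 S345
G1 X28.425 Y96.118 F3139
G1 X44.857 Y72.546
G1 X189.178 Y76.387
G1 X24.241 Y73.393
M5
G00 X131.350 Y52.888
M3 S345
G1 X209.995 Y120.543 F3139
M5
G00 X115.870 Y36.533
M3 S345
G1 X96.096 Y56.216 F3139
G1 X78.010 Y67.344
G1 X61.610 Y69.918
G1 X46.897 Y63.936
M5
G00 X233.663 Y40.817
M3 S345
G1 X246.429 Y40.341 F3139
G1 X254.047 Y55.470
G1 X256.726 Y74.361
G1 X254.674 Y85.172
M5
G00 X178.668 Y39.968
M3 S345
G1 X204.829 Y22.615 F3139
M5
G00 X29.485 Y48.044
M3 S345
G1 X62.590 Y54.460 F3139
G1 X140.435 Y90.662
G1 X220.956 Y127.627
G1 X262.089 Y136.334
M5
G00 X112.633 Y152.821
M3 S345
G1 X255.892 Y128.126 F3139
M5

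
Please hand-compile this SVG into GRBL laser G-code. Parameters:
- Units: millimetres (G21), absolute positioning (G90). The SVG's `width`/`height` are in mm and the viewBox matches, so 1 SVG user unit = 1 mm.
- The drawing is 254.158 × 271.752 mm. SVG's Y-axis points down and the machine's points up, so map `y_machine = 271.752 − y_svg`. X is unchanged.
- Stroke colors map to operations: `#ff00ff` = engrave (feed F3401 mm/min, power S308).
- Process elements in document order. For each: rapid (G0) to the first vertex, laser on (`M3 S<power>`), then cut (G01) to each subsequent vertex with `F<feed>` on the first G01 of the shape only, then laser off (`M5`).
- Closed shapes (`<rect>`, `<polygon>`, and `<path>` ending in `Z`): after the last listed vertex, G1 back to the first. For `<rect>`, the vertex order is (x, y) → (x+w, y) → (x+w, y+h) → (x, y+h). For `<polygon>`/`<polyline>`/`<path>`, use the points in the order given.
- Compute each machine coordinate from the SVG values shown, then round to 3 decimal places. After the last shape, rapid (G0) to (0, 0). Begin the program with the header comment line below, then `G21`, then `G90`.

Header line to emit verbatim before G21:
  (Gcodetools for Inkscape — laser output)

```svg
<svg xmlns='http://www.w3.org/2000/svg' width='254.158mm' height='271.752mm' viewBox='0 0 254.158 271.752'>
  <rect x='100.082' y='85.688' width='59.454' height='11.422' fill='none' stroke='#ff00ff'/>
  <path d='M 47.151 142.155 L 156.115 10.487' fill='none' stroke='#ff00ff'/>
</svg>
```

(Gcodetools for Inkscape — laser output)
G21
G90
G0 X100.082 Y186.064
M3 S308
G01 X159.536 Y186.064 F3401
G01 X159.536 Y174.642
G01 X100.082 Y174.642
G01 X100.082 Y186.064
M5
G0 X47.151 Y129.597
M3 S308
G01 X156.115 Y261.265 F3401
M5
G0 X0.000 Y0.000

1 u = 1 mm; y_m = 271.752 − y.

[1] `<rect>` rectangle, #ff00ff→engrave S308 F3401: (100.082,186.064) → (159.536,186.064) → (159.536,174.642) → (100.082,174.642) → (100.082,186.064) (closed)

[2] `<path>` line segment, #ff00ff→engrave S308 F3401: (47.151,129.597) → (156.115,261.265)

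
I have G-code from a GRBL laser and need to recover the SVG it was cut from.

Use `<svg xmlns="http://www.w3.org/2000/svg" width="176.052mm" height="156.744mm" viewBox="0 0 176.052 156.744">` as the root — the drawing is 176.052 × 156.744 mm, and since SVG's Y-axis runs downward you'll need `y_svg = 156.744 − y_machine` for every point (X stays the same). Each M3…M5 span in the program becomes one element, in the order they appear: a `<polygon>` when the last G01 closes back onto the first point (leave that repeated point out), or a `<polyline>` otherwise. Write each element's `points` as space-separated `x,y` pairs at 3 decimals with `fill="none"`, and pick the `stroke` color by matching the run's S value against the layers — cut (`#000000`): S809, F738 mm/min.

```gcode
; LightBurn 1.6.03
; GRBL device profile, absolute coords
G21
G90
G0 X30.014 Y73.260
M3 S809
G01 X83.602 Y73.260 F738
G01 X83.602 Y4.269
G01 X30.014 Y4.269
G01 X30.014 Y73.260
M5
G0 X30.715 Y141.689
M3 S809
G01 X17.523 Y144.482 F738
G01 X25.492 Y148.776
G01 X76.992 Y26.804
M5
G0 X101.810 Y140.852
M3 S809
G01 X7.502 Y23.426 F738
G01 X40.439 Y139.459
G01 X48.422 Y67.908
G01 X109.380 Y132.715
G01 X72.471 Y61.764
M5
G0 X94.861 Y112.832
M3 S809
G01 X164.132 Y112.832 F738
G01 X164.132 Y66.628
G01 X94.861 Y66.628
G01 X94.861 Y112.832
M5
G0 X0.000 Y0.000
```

Each laser-on run becomes one SVG element. Flip Y back into SVG space with y_svg = 156.744 − y_machine. Every run uses S809, so all elements get stroke `#000000` (cut).

Run 1: The run returns to its start, so emit a `<polygon>` with points (Y-flipped): 30.014,83.484 83.602,83.484 83.602,152.475 30.014,152.475.

Run 2: The run is open, so emit a `<polyline>` with points (Y-flipped): 30.715,15.055 17.523,12.262 25.492,7.968 76.992,129.940.

Run 3: The run is open, so emit a `<polyline>` with points (Y-flipped): 101.810,15.892 7.502,133.318 40.439,17.285 48.422,88.836 109.380,24.029 72.471,94.980.

Run 4: The run returns to its start, so emit a `<polygon>` with points (Y-flipped): 94.861,43.912 164.132,43.912 164.132,90.116 94.861,90.116.

<svg xmlns="http://www.w3.org/2000/svg" width="176.052mm" height="156.744mm" viewBox="0 0 176.052 156.744">
  <polygon points="30.014,83.484 83.602,83.484 83.602,152.475 30.014,152.475" fill="none" stroke="#000000"/>
  <polyline points="30.715,15.055 17.523,12.262 25.492,7.968 76.992,129.940" fill="none" stroke="#000000"/>
  <polyline points="101.810,15.892 7.502,133.318 40.439,17.285 48.422,88.836 109.380,24.029 72.471,94.980" fill="none" stroke="#000000"/>
  <polygon points="94.861,43.912 164.132,43.912 164.132,90.116 94.861,90.116" fill="none" stroke="#000000"/>
</svg>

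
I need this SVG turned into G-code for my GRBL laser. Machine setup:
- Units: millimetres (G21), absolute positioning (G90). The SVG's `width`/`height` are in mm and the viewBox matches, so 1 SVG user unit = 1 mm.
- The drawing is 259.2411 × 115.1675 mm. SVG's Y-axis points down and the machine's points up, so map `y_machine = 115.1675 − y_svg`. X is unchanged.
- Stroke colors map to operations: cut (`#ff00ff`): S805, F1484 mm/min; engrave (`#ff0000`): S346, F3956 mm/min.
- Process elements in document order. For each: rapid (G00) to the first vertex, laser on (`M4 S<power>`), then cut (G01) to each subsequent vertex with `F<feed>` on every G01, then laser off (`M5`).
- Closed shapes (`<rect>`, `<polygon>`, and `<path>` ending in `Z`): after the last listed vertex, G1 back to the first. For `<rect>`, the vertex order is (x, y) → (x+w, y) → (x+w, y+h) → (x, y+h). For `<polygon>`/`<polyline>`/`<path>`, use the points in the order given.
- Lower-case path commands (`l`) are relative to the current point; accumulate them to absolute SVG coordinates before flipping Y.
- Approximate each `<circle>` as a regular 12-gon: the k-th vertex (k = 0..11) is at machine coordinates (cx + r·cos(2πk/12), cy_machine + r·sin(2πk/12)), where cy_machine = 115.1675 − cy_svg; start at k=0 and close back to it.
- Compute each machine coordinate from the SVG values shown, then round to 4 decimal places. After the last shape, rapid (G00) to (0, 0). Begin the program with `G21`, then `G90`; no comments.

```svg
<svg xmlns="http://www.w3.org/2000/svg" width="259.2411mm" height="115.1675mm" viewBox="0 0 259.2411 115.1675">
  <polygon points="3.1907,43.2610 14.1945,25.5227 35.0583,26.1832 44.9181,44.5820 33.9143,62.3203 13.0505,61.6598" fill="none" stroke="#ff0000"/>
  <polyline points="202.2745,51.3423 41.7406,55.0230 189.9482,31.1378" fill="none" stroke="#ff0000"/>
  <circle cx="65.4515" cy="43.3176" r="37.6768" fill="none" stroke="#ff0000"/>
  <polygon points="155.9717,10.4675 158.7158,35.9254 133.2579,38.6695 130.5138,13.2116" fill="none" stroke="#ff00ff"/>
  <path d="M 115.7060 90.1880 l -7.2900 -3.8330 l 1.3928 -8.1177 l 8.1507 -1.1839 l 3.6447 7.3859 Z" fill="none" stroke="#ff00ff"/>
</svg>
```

viewBox `0 0 259.2411 115.1675` with mm width/height → 1 unit = 1 mm. Flip: y_m = 115.1675 − y_svg.

**Shape 1** — `<polygon>` regular polygon, stroke `#ff0000` → engrave (S346, F3956). Machine vertices: (3.1907,71.9065) → (14.1945,89.6448) → (35.0583,88.9843) → (44.9181,70.5855) → (33.9143,52.8472) → (13.0505,53.5077) → (3.1907,71.9065). Closed: final G1 returns to the first vertex.

**Shape 2** — `<polyline>` open polyline, stroke `#ff0000` → engrave (S346, F3956). Machine vertices: (202.2745,63.8252) → (41.7406,60.1445) → (189.9482,84.0297). Open path.

**Shape 3** — `<circle>` circle, stroke `#ff0000` → engrave (S346, F3956). Machine vertices: (103.1283,71.8499) → (98.0806,90.6883) → (84.2899,104.4790) → (65.4515,109.5267) → (46.6131,104.4790) → (32.8224,90.6883) → (27.7747,71.8499) → (32.8224,53.0115) → (46.6131,39.2208) → (65.4515,34.1731) → (84.2899,39.2208) → (98.0806,53.0115) → (103.1283,71.8499). Closed: final G1 returns to the first vertex.

**Shape 4** — `<polygon>` regular polygon, stroke `#ff00ff` → cut (S805, F1484). Machine vertices: (155.9717,104.7000) → (158.7158,79.2421) → (133.2579,76.4980) → (130.5138,101.9559) → (155.9717,104.7000). Closed: final G1 returns to the first vertex.

**Shape 5** — `<path>` regular polygon, stroke `#ff00ff` → cut (S805, F1484). Machine vertices: (115.7060,24.9795) → (108.4160,28.8125) → (109.8088,36.9302) → (117.9595,38.1141) → (121.6042,30.7282) → (115.7060,24.9795). Closed: final G1 returns to the first vertex.

G21
G90
G00 X3.1907 Y71.9065
M4 S346
G01 X14.1945 Y89.6448 F3956
G01 X35.0583 Y88.9843 F3956
G01 X44.9181 Y70.5855 F3956
G01 X33.9143 Y52.8472 F3956
G01 X13.0505 Y53.5077 F3956
G01 X3.1907 Y71.9065 F3956
M5
G00 X202.2745 Y63.8252
M4 S346
G01 X41.7406 Y60.1445 F3956
G01 X189.9482 Y84.0297 F3956
M5
G00 X103.1283 Y71.8499
M4 S346
G01 X98.0806 Y90.6883 F3956
G01 X84.2899 Y104.4790 F3956
G01 X65.4515 Y109.5267 F3956
G01 X46.6131 Y104.4790 F3956
G01 X32.8224 Y90.6883 F3956
G01 X27.7747 Y71.8499 F3956
G01 X32.8224 Y53.0115 F3956
G01 X46.6131 Y39.2208 F3956
G01 X65.4515 Y34.1731 F3956
G01 X84.2899 Y39.2208 F3956
G01 X98.0806 Y53.0115 F3956
G01 X103.1283 Y71.8499 F3956
M5
G00 X155.9717 Y104.7000
M4 S805
G01 X158.7158 Y79.2421 F1484
G01 X133.2579 Y76.4980 F1484
G01 X130.5138 Y101.9559 F1484
G01 X155.9717 Y104.7000 F1484
M5
G00 X115.7060 Y24.9795
M4 S805
G01 X108.4160 Y28.8125 F1484
G01 X109.8088 Y36.9302 F1484
G01 X117.9595 Y38.1141 F1484
G01 X121.6042 Y30.7282 F1484
G01 X115.7060 Y24.9795 F1484
M5
G00 X0.0000 Y0.0000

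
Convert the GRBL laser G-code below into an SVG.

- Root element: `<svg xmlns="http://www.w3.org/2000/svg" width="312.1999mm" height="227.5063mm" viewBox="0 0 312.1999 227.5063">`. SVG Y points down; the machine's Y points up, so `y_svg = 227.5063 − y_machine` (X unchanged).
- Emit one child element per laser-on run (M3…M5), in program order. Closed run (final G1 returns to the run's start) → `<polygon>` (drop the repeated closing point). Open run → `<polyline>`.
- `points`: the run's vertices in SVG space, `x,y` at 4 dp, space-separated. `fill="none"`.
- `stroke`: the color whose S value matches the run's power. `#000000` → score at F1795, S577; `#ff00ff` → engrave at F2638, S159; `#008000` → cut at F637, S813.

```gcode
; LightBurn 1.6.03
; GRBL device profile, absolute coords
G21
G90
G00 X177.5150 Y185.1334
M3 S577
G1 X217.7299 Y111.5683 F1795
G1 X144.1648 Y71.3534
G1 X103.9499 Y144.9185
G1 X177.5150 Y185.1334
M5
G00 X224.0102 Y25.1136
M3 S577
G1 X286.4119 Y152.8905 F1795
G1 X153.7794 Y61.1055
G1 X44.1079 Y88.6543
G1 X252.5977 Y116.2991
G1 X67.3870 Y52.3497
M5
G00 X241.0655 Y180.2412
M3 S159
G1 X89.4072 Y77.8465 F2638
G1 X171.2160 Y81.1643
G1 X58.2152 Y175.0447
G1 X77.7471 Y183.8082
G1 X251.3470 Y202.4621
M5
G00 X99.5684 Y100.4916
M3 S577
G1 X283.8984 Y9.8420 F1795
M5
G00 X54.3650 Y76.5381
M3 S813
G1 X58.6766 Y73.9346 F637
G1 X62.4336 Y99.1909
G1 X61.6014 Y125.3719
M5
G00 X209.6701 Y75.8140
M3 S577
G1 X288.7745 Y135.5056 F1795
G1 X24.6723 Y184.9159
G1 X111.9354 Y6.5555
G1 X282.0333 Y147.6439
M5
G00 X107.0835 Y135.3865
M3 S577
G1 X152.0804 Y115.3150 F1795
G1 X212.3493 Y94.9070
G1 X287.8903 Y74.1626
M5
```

<svg xmlns="http://www.w3.org/2000/svg" width="312.1999mm" height="227.5063mm" viewBox="0 0 312.1999 227.5063">
  <polygon points="177.5150,42.3729 217.7299,115.9380 144.1648,156.1529 103.9499,82.5878" fill="none" stroke="#000000"/>
  <polyline points="224.0102,202.3927 286.4119,74.6158 153.7794,166.4008 44.1079,138.8520 252.5977,111.2072 67.3870,175.1566" fill="none" stroke="#000000"/>
  <polyline points="241.0655,47.2651 89.4072,149.6598 171.2160,146.3420 58.2152,52.4616 77.7471,43.6981 251.3470,25.0442" fill="none" stroke="#ff00ff"/>
  <polyline points="99.5684,127.0147 283.8984,217.6643" fill="none" stroke="#000000"/>
  <polyline points="54.3650,150.9682 58.6766,153.5717 62.4336,128.3154 61.6014,102.1344" fill="none" stroke="#008000"/>
  <polyline points="209.6701,151.6923 288.7745,92.0007 24.6723,42.5904 111.9354,220.9508 282.0333,79.8624" fill="none" stroke="#000000"/>
  <polyline points="107.0835,92.1198 152.0804,112.1913 212.3493,132.5993 287.8903,153.3437" fill="none" stroke="#000000"/>
</svg>

Each laser-on run becomes one SVG element. Flip Y back into SVG space with y_svg = 227.5063 − y_machine.

Run 1: power S577 maps to stroke `#000000` (score). The run returns to its start, so emit a `<polygon>` with points (Y-flipped): 177.5150,42.3729 217.7299,115.9380 144.1648,156.1529 103.9499,82.5878.

Run 2: S577 ⇒ score layer `#000000`. The run is open, so emit a `<polyline>` with points (Y-flipped): 224.0102,202.3927 286.4119,74.6158 153.7794,166.4008 44.1079,138.8520 252.5977,111.2072 67.3870,175.1566.

Run 3: the run's S159 means `#ff00ff` (engrave). The run is open, so emit a `<polyline>` with points (Y-flipped): 241.0655,47.2651 89.4072,149.6598 171.2160,146.3420 58.2152,52.4616 77.7471,43.6981 251.3470,25.0442.

Run 4: the run's S577 means `#000000` (score). The run is open, so emit a `<polyline>` with points (Y-flipped): 99.5684,127.0147 283.8984,217.6643.

Run 5: power S813 maps to stroke `#008000` (cut). The run is open, so emit a `<polyline>` with points (Y-flipped): 54.3650,150.9682 58.6766,153.5717 62.4336,128.3154 61.6014,102.1344.

Run 6: S577 ⇒ score layer `#000000`. The run is open, so emit a `<polyline>` with points (Y-flipped): 209.6701,151.6923 288.7745,92.0007 24.6723,42.5904 111.9354,220.9508 282.0333,79.8624.

Run 7: power S577 maps to stroke `#000000` (score). The run is open, so emit a `<polyline>` with points (Y-flipped): 107.0835,92.1198 152.0804,112.1913 212.3493,132.5993 287.8903,153.3437.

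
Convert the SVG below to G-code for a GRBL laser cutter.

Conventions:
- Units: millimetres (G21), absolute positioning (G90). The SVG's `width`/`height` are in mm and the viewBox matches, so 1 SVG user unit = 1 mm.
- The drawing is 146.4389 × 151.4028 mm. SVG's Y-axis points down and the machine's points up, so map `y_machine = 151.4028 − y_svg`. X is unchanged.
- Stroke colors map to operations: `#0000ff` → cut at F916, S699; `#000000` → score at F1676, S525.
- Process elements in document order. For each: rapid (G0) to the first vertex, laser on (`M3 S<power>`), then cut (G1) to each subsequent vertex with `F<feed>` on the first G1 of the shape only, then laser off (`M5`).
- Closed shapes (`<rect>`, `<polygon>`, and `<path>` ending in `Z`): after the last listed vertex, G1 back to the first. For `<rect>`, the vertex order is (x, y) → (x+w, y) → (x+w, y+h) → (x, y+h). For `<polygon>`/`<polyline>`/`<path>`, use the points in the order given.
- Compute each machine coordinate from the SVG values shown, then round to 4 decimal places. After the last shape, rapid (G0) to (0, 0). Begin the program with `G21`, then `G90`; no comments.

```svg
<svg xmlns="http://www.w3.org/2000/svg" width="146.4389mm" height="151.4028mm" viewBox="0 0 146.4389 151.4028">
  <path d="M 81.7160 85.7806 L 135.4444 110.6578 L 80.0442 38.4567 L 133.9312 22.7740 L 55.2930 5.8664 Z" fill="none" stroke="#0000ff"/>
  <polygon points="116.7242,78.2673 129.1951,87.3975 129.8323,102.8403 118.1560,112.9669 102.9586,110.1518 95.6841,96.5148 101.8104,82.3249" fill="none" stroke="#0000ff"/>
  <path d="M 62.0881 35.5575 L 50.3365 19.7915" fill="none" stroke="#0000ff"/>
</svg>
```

G21
G90
G0 X81.7160 Y65.6222
M3 S699
G1 X135.4444 Y40.7450 F916
G1 X80.0442 Y112.9461
G1 X133.9312 Y128.6288
G1 X55.2930 Y145.5364
G1 X81.7160 Y65.6222
M5
G0 X116.7242 Y73.1355
M3 S699
G1 X129.1951 Y64.0053 F916
G1 X129.8323 Y48.5625
G1 X118.1560 Y38.4359
G1 X102.9586 Y41.2510
G1 X95.6841 Y54.8880
G1 X101.8104 Y69.0779
G1 X116.7242 Y73.1355
M5
G0 X62.0881 Y115.8453
M3 S699
G1 X50.3365 Y131.6113 F916
M5
G0 X0.0000 Y0.0000

1 u = 1 mm; y_m = 151.4028 − y.

[1] `<path>` closed polygon, #0000ff→cut S699 F916: (81.7160,65.6222) → (135.4444,40.7450) → (80.0442,112.9461) → (133.9312,128.6288) → (55.2930,145.5364) → (81.7160,65.6222) (closed)

[2] `<polygon>` regular polygon, #0000ff→cut S699 F916: (116.7242,73.1355) → (129.1951,64.0053) → (129.8323,48.5625) → (118.1560,38.4359) → (102.9586,41.2510) → (95.6841,54.8880) → (101.8104,69.0779) → (116.7242,73.1355) (closed)

[3] `<path>` line segment, #0000ff→cut S699 F916: (62.0881,115.8453) → (50.3365,131.6113)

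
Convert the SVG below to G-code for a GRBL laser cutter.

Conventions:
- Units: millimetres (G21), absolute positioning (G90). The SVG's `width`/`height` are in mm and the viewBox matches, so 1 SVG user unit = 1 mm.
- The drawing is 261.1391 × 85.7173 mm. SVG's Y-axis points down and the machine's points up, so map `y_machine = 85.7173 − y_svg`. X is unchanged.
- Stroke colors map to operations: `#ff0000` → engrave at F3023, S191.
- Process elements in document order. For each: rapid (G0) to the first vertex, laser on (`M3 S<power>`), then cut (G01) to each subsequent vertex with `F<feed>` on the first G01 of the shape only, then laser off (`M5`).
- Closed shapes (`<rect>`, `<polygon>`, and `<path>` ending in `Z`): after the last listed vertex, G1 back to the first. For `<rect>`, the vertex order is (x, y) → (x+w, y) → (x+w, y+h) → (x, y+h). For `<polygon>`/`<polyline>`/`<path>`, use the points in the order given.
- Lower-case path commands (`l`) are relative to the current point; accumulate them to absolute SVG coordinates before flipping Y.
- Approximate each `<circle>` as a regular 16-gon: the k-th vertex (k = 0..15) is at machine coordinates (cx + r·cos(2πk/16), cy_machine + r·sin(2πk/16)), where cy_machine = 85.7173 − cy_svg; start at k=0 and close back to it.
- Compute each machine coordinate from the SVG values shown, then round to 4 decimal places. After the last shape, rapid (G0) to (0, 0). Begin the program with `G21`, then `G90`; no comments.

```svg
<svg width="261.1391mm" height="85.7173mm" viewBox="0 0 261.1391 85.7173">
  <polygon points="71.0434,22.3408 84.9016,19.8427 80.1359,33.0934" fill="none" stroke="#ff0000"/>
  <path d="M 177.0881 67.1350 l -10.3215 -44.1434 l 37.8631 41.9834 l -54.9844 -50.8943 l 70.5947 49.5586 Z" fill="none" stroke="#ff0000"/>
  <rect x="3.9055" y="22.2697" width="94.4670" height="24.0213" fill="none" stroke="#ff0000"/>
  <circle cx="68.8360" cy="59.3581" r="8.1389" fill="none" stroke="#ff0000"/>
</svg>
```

G21
G90
G0 X71.0434 Y63.3765
M3 S191
G01 X84.9016 Y65.8746 F3023
G01 X80.1359 Y52.6239
G01 X71.0434 Y63.3765
M5
G0 X177.0881 Y18.5823
M3 S191
G01 X166.7666 Y62.7257 F3023
G01 X204.6297 Y20.7423
G01 X149.6453 Y71.6366
G01 X220.2400 Y22.0780
G01 X177.0881 Y18.5823
M5
G0 X3.9055 Y63.4476
M3 S191
G01 X98.3725 Y63.4476 F3023
G01 X98.3725 Y39.4263
G01 X3.9055 Y39.4263
G01 X3.9055 Y63.4476
M5
G0 X76.9749 Y26.3592
M3 S191
G01 X76.3554 Y29.4738 F3023
G01 X74.5911 Y32.1143
G01 X71.9506 Y33.8786
G01 X68.8360 Y34.4981
G01 X65.7214 Y33.8786
G01 X63.0809 Y32.1143
G01 X61.3166 Y29.4738
G01 X60.6971 Y26.3592
G01 X61.3166 Y23.2446
G01 X63.0809 Y20.6041
G01 X65.7214 Y18.8398
G01 X68.8360 Y18.2203
G01 X71.9506 Y18.8398
G01 X74.5911 Y20.6041
G01 X76.3554 Y23.2446
G01 X76.9749 Y26.3592
M5
G0 X0.0000 Y0.0000

Since the viewBox matches the mm dimensions, user units are millimetres directly. The only transform is the Y-flip y_m = 85.7173 − y_svg.

Shape 1 is a regular polygon drawn with `<polygon>`. Its stroke #ff0000 means engrave at S191, F3023. After flipping Y the toolpath is (71.0434,63.3765) → (84.9016,65.8746) → (80.1359,52.6239) → (71.0434,63.3765), returning to the start.

Shape 2 is a closed polygon drawn with `<path>`. Its stroke #ff0000 means engrave at S191, F3023. After flipping Y the toolpath is (177.0881,18.5823) → (166.7666,62.7257) → (204.6297,20.7423) → (149.6453,71.6366) → (220.2400,22.0780) → (177.0881,18.5823), returning to the start.

Shape 3 is a rectangle drawn with `<rect>`. Its stroke #ff0000 means engrave at S191, F3023. After flipping Y the toolpath is (3.9055,63.4476) → (98.3725,63.4476) → (98.3725,39.4263) → (3.9055,39.4263) → (3.9055,63.4476), returning to the start.

Shape 4 is a circle drawn with `<circle>`. Its stroke #ff0000 means engrave at S191, F3023. After flipping Y the toolpath is (76.9749,26.3592) → (76.3554,29.4738) → (74.5911,32.1143) → (71.9506,33.8786) → (68.8360,34.4981) → (65.7214,33.8786) → (63.0809,32.1143) → (61.3166,29.4738) → (60.6971,26.3592) → (61.3166,23.2446) → (63.0809,20.6041) → (65.7214,18.8398) → (68.8360,18.2203) → (71.9506,18.8398) → (74.5911,20.6041) → (76.3554,23.2446) → (76.9749,26.3592), returning to the start.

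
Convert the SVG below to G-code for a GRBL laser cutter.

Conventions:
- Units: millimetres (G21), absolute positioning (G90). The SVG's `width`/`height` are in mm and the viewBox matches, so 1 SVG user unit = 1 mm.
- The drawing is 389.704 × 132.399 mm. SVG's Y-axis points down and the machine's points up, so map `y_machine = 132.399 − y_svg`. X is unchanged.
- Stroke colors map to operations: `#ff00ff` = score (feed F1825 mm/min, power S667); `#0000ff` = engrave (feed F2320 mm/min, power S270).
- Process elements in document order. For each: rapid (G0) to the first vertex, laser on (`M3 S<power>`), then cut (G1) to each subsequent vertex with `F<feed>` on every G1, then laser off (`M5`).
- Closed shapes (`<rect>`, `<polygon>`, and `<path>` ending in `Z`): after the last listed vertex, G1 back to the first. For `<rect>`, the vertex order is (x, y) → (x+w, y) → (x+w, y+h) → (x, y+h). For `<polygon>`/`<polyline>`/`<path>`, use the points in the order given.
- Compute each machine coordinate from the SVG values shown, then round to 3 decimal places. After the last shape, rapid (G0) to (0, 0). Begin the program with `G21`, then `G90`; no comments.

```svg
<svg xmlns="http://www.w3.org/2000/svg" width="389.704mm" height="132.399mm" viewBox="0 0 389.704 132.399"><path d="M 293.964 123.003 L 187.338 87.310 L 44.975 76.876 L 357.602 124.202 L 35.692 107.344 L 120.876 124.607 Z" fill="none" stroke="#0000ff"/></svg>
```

G21
G90
G0 X293.964 Y9.396
M3 S270
G1 X187.338 Y45.089 F2320
G1 X44.975 Y55.523 F2320
G1 X357.602 Y8.197 F2320
G1 X35.692 Y25.055 F2320
G1 X120.876 Y7.792 F2320
G1 X293.964 Y9.396 F2320
M5
G0 X0.000 Y0.000

1 u = 1 mm; y_m = 132.399 − y.

[1] `<path>` closed polygon, #0000ff→engrave S270 F2320: (293.964,9.396) → (187.338,45.089) → (44.975,55.523) → (357.602,8.197) → (35.692,25.055) → (120.876,7.792) → (293.964,9.396) (closed)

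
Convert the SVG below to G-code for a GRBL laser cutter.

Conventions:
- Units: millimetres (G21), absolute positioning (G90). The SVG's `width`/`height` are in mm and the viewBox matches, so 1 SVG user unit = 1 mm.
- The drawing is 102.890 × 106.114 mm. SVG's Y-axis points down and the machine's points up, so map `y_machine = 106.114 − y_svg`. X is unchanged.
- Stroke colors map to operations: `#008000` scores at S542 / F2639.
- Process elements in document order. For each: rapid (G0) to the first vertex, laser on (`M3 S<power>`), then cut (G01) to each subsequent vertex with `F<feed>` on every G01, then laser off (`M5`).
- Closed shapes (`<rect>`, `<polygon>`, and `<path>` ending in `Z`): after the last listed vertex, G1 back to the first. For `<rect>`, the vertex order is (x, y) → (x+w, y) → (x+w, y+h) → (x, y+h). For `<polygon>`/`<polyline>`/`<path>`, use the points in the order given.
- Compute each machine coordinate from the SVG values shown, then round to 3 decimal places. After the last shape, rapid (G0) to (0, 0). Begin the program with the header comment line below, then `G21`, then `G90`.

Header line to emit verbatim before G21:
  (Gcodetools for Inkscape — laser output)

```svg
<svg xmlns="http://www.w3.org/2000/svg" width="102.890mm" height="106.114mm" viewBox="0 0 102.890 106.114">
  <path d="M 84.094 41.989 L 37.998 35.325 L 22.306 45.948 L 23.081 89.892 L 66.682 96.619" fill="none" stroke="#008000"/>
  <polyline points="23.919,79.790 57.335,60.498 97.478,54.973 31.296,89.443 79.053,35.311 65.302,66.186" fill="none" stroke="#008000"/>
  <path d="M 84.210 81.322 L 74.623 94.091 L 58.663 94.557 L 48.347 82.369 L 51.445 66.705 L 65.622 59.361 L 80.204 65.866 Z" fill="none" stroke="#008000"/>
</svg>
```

(Gcodetools for Inkscape — laser output)
G21
G90
G0 X84.094 Y64.125
M3 S542
G01 X37.998 Y70.789 F2639
G01 X22.306 Y60.166 F2639
G01 X23.081 Y16.222 F2639
G01 X66.682 Y9.495 F2639
M5
G0 X23.919 Y26.324
M3 S542
G01 X57.335 Y45.616 F2639
G01 X97.478 Y51.141 F2639
G01 X31.296 Y16.671 F2639
G01 X79.053 Y70.803 F2639
G01 X65.302 Y39.928 F2639
M5
G0 X84.210 Y24.792
M3 S542
G01 X74.623 Y12.023 F2639
G01 X58.663 Y11.557 F2639
G01 X48.347 Y23.745 F2639
G01 X51.445 Y39.409 F2639
G01 X65.622 Y46.753 F2639
G01 X80.204 Y40.248 F2639
G01 X84.210 Y24.792 F2639
M5
G0 X0.000 Y0.000

Since the viewBox matches the mm dimensions, user units are millimetres directly. The only transform is the Y-flip y_m = 106.114 − y_svg.

Shape 1 is a open polyline drawn with `<path>`. Its stroke #008000 means score at S542, F2639. After flipping Y the toolpath is (84.094,64.125) → (37.998,70.789) → (22.306,60.166) → (23.081,16.222) → (66.682,9.495).

Shape 2 is a open polyline drawn with `<polyline>`. Its stroke #008000 means score at S542, F2639. After flipping Y the toolpath is (23.919,26.324) → (57.335,45.616) → (97.478,51.141) → (31.296,16.671) → (79.053,70.803) → (65.302,39.928).

Shape 3 is a regular polygon drawn with `<path>`. Its stroke #008000 means score at S542, F2639. After flipping Y the toolpath is (84.210,24.792) → (74.623,12.023) → (58.663,11.557) → (48.347,23.745) → (51.445,39.409) → (65.622,46.753) → (80.204,40.248) → (84.210,24.792), returning to the start.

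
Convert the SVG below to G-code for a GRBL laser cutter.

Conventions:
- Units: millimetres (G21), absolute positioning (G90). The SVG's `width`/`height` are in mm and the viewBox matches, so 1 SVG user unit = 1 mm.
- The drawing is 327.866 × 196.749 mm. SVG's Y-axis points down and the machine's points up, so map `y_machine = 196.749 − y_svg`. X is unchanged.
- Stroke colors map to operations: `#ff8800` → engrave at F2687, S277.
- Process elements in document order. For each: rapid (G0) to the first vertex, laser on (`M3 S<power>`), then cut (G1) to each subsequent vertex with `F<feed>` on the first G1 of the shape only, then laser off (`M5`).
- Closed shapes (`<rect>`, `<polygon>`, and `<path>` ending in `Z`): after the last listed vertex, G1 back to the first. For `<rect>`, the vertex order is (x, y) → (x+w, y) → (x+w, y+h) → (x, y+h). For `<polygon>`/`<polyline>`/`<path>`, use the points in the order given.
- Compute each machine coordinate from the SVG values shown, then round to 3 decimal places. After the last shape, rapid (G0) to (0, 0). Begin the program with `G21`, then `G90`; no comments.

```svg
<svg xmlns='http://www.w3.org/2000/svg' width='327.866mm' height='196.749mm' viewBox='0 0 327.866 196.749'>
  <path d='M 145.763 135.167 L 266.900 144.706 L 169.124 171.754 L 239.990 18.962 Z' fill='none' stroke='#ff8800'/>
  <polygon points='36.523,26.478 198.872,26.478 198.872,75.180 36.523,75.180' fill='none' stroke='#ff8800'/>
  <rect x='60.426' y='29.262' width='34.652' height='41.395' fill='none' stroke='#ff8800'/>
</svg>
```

1 u = 1 mm; y_m = 196.749 − y.

[1] `<path>` closed polygon, #ff8800→engrave S277 F2687: (145.763,61.582) → (266.900,52.043) → (169.124,24.995) → (239.990,177.787) → (145.763,61.582) (closed)

[2] `<polygon>` rectangle, #ff8800→engrave S277 F2687: (36.523,170.271) → (198.872,170.271) → (198.872,121.569) → (36.523,121.569) → (36.523,170.271) (closed)

[3] `<rect>` rectangle, #ff8800→engrave S277 F2687: (60.426,167.487) → (95.078,167.487) → (95.078,126.092) → (60.426,126.092) → (60.426,167.487) (closed)

G21
G90
G0 X145.763 Y61.582
M3 S277
G1 X266.900 Y52.043 F2687
G1 X169.124 Y24.995
G1 X239.990 Y177.787
G1 X145.763 Y61.582
M5
G0 X36.523 Y170.271
M3 S277
G1 X198.872 Y170.271 F2687
G1 X198.872 Y121.569
G1 X36.523 Y121.569
G1 X36.523 Y170.271
M5
G0 X60.426 Y167.487
M3 S277
G1 X95.078 Y167.487 F2687
G1 X95.078 Y126.092
G1 X60.426 Y126.092
G1 X60.426 Y167.487
M5
G0 X0.000 Y0.000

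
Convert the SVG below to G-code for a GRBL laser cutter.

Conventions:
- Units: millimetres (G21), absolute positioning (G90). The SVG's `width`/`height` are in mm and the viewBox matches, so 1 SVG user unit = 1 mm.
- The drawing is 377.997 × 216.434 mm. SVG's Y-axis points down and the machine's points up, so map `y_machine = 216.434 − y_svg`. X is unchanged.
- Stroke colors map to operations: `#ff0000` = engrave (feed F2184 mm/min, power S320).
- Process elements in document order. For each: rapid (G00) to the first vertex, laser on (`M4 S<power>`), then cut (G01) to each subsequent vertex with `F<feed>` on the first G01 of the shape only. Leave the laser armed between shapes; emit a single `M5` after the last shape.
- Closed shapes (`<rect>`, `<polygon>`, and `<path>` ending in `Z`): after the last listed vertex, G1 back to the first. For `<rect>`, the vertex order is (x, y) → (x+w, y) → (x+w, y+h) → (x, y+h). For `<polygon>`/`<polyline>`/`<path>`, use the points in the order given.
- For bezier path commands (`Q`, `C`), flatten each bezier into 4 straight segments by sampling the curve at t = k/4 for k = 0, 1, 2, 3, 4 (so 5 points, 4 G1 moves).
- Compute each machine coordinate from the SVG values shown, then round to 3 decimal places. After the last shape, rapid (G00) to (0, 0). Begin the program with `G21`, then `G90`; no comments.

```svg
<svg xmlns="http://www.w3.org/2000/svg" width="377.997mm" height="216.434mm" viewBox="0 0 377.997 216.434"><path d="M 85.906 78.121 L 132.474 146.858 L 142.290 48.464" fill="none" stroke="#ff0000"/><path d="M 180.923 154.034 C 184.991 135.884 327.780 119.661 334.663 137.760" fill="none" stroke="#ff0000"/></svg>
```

viewBox `0 0 377.997 216.434` with mm width/height → 1 unit = 1 mm. Flip: y_m = 216.434 − y_svg.

**Shape 1** — `<path>` open polyline, stroke `#ff0000` → engrave (S320, F2184). Machine vertices: (85.906,138.313) → (132.474,69.576) → (142.290,167.970). Open path.

**Shape 2** — `<path>` cubic bezier, stroke `#ff0000` → engrave (S320, F2184). Control points (SVG): P0=(180.923,154.034), P1=(184.991,135.884), P2=(327.780,119.661), P3=(334.663,137.760); sampled at t=k/4. Machine vertices: (180.923,62.400) → (205.693,75.145) → (256.737,84.130) → (308.309,86.319) → (334.663,78.674). Open path.

G21
G90
G00 X85.906 Y138.313
M4 S320
G01 X132.474 Y69.576 F2184
G01 X142.290 Y167.970
G00 X180.923 Y62.400
M4 S320
G01 X205.693 Y75.145 F2184
G01 X256.737 Y84.130
G01 X308.309 Y86.319
G01 X334.663 Y78.674
M5
G00 X0.000 Y0.000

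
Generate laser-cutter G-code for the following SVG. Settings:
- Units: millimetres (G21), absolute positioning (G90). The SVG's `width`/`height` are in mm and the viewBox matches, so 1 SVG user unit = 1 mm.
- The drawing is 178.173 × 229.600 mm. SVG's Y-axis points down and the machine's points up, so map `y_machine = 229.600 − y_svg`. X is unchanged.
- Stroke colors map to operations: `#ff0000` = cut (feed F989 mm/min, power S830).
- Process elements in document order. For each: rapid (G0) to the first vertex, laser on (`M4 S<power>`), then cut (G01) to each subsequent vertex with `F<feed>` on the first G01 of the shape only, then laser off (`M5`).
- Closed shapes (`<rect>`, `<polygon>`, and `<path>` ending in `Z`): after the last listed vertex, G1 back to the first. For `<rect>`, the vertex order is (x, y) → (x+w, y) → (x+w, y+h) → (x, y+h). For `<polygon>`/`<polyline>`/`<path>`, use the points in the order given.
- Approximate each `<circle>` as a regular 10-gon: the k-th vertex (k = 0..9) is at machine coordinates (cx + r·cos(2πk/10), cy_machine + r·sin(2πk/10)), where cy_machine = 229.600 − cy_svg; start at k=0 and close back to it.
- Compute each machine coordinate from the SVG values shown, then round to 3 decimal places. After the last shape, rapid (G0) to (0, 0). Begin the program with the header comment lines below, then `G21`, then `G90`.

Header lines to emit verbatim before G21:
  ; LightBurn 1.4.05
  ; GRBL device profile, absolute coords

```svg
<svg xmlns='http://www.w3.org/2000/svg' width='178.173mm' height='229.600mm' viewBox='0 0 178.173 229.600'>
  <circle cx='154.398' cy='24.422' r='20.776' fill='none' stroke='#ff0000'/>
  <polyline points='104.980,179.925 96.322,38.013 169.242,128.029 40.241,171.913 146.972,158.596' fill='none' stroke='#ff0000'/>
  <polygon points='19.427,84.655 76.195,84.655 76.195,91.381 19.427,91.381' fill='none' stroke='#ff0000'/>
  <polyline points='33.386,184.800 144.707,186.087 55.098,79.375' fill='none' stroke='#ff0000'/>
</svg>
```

viewBox `0 0 178.173 229.600` with mm width/height → 1 unit = 1 mm. Flip: y_m = 229.600 − y_svg.

**Shape 1** — `<circle>` circle, stroke `#ff0000` → cut (S830, F989). Machine vertices: (175.174,205.178) → (171.206,217.390) → (160.818,224.937) → (147.978,224.937) → (137.590,217.390) → (133.622,205.178) → (137.590,192.966) → (147.978,185.419) → (160.818,185.419) → (171.206,192.966) → (175.174,205.178). Closed: final G1 returns to the first vertex.

**Shape 2** — `<polyline>` open polyline, stroke `#ff0000` → cut (S830, F989). Machine vertices: (104.980,49.675) → (96.322,191.587) → (169.242,101.571) → (40.241,57.687) → (146.972,71.004). Open path.

**Shape 3** — `<polygon>` rectangle, stroke `#ff0000` → cut (S830, F989). Machine vertices: (19.427,144.945) → (76.195,144.945) → (76.195,138.219) → (19.427,138.219) → (19.427,144.945). Closed: final G1 returns to the first vertex.

**Shape 4** — `<polyline>` open polyline, stroke `#ff0000` → cut (S830, F989). Machine vertices: (33.386,44.800) → (144.707,43.513) → (55.098,150.225). Open path.

; LightBurn 1.4.05
; GRBL device profile, absolute coords
G21
G90
G0 X175.174 Y205.178
M4 S830
G01 X171.206 Y217.390 F989
G01 X160.818 Y224.937
G01 X147.978 Y224.937
G01 X137.590 Y217.390
G01 X133.622 Y205.178
G01 X137.590 Y192.966
G01 X147.978 Y185.419
G01 X160.818 Y185.419
G01 X171.206 Y192.966
G01 X175.174 Y205.178
M5
G0 X104.980 Y49.675
M4 S830
G01 X96.322 Y191.587 F989
G01 X169.242 Y101.571
G01 X40.241 Y57.687
G01 X146.972 Y71.004
M5
G0 X19.427 Y144.945
M4 S830
G01 X76.195 Y144.945 F989
G01 X76.195 Y138.219
G01 X19.427 Y138.219
G01 X19.427 Y144.945
M5
G0 X33.386 Y44.800
M4 S830
G01 X144.707 Y43.513 F989
G01 X55.098 Y150.225
M5
G0 X0.000 Y0.000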